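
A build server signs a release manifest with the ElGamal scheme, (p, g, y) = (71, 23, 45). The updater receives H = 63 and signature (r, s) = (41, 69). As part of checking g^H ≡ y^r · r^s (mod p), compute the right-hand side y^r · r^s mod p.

45^2 = 2025 ≡ 37
45^4 ≡ 37^2 = 1369 ≡ 20
45^8 ≡ 20^2 = 400 ≡ 45
45^16 ≡ 45^2 = 2025 ≡ 37
45^32 ≡ 37^2 = 1369 ≡ 20
41 = 32 + 8 + 1, so 45^41 ≡ 20·45·45 ≡ 30 (mod 71)
41^2 = 1681 ≡ 48
41^4 ≡ 48^2 = 2304 ≡ 32
41^8 ≡ 32^2 = 1024 ≡ 30
41^16 ≡ 30^2 = 900 ≡ 48
41^32 ≡ 48^2 = 2304 ≡ 32
41^64 ≡ 32^2 = 1024 ≡ 30
69 = 64 + 4 + 1, so 41^69 ≡ 30·32·41 ≡ 26 (mod 71)
y^r · r^s ≡ 30·26 = 780 ≡ 70 (mod 71)

70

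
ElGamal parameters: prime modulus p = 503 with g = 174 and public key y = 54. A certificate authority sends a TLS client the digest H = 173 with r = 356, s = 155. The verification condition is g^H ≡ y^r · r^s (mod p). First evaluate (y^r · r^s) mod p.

54^2 = 2916 ≡ 401
54^4 ≡ 401^2 = 160801 ≡ 344
54^8 ≡ 344^2 = 118336 ≡ 131
54^16 ≡ 131^2 = 17161 ≡ 59
54^32 ≡ 59^2 = 3481 ≡ 463
54^64 ≡ 463^2 = 214369 ≡ 91
54^128 ≡ 91^2 = 8281 ≡ 233
54^256 ≡ 233^2 = 54289 ≡ 468
356 = 256 + 64 + 32 + 4, so 54^356 ≡ 468·91·463·344 ≡ 216 (mod 503)
356^2 = 126736 ≡ 483
356^4 ≡ 483^2 = 233289 ≡ 400
356^8 ≡ 400^2 = 160000 ≡ 46
356^16 ≡ 46^2 = 2116 ≡ 104
356^32 ≡ 104^2 = 10816 ≡ 253
356^64 ≡ 253^2 = 64009 ≡ 128
356^128 ≡ 128^2 = 16384 ≡ 288
155 = 128 + 16 + 8 + 2 + 1, so 356^155 ≡ 288·104·46·483·356 ≡ 186 (mod 503)
y^r · r^s ≡ 216·186 = 40176 ≡ 439 (mod 503)

439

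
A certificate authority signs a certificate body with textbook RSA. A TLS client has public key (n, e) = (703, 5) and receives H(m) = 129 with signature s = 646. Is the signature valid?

invalid

s^5 mod 703 = 19
19 ≠ 129, so verification fails.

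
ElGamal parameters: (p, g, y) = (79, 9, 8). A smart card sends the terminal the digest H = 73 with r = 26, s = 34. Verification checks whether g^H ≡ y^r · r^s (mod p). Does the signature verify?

Left side g^H mod p:
Squares mod 79: 9^1≡9, 9^2≡2, 9^4≡4, 9^8≡16, 9^16≡19, 9^32≡45, 9^64≡50
73 = 64 + 8 + 1, so 9^73 ≡ 50·16·9 ≡ 11 (mod 79)
Right side y^r · r^s mod p:
Squares mod 79: 8^1≡8, 8^2≡64, 8^4≡67, 8^8≡65, 8^16≡38
26 = 16 + 8 + 2, so 8^26 ≡ 38·65·64 ≡ 1 (mod 79)
Squares mod 79: 26^1≡26, 26^2≡44, 26^4≡40, 26^8≡20, 26^16≡5, 26^32≡25
34 = 32 + 2, so 26^34 ≡ 25·44 ≡ 73 (mod 79)
1·73 = 73 ≡ 73 (mod 79)
11 ≠ 73, so verification fails.

does not verify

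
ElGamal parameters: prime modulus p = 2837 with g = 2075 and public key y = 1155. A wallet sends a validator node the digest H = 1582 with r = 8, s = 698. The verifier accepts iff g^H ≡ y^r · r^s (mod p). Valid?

Left side g^H mod p:
Squares mod 2837: 2075^1≡2075, 2075^2≡1896, 2075^4≡337, 2075^8≡89, 2075^16≡2247, 2075^32≡1986, 2075^64≡766, 2075^128≡2334, 2075^256≡516, 2075^512≡2415, 2075^1024≡2190
1582 = 1024 + 512 + 32 + 8 + 4 + 2, so 2075^1582 ≡ 2190·2415·1986·89·337·1896 ≡ 1915 (mod 2837)
Right side y^r · r^s mod p:
Squares mod 2837: 1155^1≡1155, 1155^2≡635, 1155^4≡371, 1155^8≡1465
1155^8 ≡ 1465 (mod 2837)
Squares mod 2837: 8^1≡8, 8^2≡64, 8^4≡1259, 8^8≡2035, 8^16≡2042, 8^32≡2211, 8^64≡370, 8^128≡724, 8^256≡2168, 8^512≡2152
698 = 512 + 128 + 32 + 16 + 8 + 2, so 8^698 ≡ 2152·724·2211·2042·2035·64 ≡ 1841 (mod 2837)
1465·1841 = 2697065 ≡ 1915 (mod 2837)
1915 ≡ 1915 (mod 2837), so the signature is genuine.

yes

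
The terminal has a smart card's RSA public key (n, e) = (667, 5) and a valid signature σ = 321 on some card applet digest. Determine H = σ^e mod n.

σ^2 ≡ 321^2 = 103041 ≡ 323
σ^4 ≡ 323^2 = 104329 ≡ 277
5 = 4 + 1, so σ^5 ≡ 277·321 ≡ 206 (mod 667)

206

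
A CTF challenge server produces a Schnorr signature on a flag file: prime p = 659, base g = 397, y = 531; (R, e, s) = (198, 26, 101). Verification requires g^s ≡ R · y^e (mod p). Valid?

g^s mod p:
397^2 = 157609 ≡ 108
397^4 ≡ 108^2 = 11664 ≡ 461
397^8 ≡ 461^2 = 212521 ≡ 323
397^16 ≡ 323^2 = 104329 ≡ 207
397^32 ≡ 207^2 = 42849 ≡ 14
397^64 ≡ 14^2 = 196
101 = 64 + 32 + 4 + 1, so 397^101 ≡ 196·14·461·397 ≡ 449 (mod 659)
R · y^e mod p:
531^2 = 281961 ≡ 568
531^4 ≡ 568^2 = 322624 ≡ 373
531^8 ≡ 373^2 = 139129 ≡ 80
531^16 ≡ 80^2 = 6400 ≡ 469
26 = 16 + 8 + 2, so 531^26 ≡ 469·80·568 ≡ 618 (mod 659)
198·618 = 122364 ≡ 449 (mod 659)
449 ≡ 449 (mod 659); signature holds.

yes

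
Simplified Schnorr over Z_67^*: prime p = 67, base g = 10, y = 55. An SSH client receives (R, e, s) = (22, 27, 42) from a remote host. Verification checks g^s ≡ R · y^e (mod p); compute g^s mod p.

9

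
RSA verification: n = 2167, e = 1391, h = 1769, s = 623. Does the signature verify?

does not verify

s^1391 mod 2167 = 1305
The recovered value 1305 does not match the digest 1769.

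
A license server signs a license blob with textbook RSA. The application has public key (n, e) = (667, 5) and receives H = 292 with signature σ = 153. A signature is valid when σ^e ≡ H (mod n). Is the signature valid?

invalid

σ^5 mod 667 = 375
375 ≠ 292, so verification fails.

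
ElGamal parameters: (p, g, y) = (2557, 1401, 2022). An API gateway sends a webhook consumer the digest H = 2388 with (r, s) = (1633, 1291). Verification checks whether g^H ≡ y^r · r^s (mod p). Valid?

Left side g^H mod p:
1401^2 = 1962801 ≡ 1582
1401^4 ≡ 1582^2 = 2502724 ≡ 1978
1401^8 ≡ 1978^2 = 3912484 ≡ 274
1401^16 ≡ 274^2 = 75076 ≡ 923
1401^32 ≡ 923^2 = 851929 ≡ 448
1401^64 ≡ 448^2 = 200704 ≡ 1258
1401^128 ≡ 1258^2 = 1582564 ≡ 2338
1401^256 ≡ 2338^2 = 5466244 ≡ 1935
1401^512 ≡ 1935^2 = 3744225 ≡ 777
1401^1024 ≡ 777^2 = 603729 ≡ 277
1401^2048 ≡ 277^2 = 76729 ≡ 19
2388 = 2048 + 256 + 64 + 16 + 4, so 1401^2388 ≡ 19·1935·1258·923·1978 ≡ 27 (mod 2557)
Right side y^r · r^s mod p:
2022^2 = 4088484 ≡ 2398
2022^4 ≡ 2398^2 = 5750404 ≡ 2268
2022^8 ≡ 2268^2 = 5143824 ≡ 1697
2022^16 ≡ 1697^2 = 2879809 ≡ 627
2022^32 ≡ 627^2 = 393129 ≡ 1908
2022^64 ≡ 1908^2 = 3640464 ≡ 1853
2022^128 ≡ 1853^2 = 3433609 ≡ 2115
2022^256 ≡ 2115^2 = 4473225 ≡ 1032
2022^512 ≡ 1032^2 = 1065024 ≡ 1312
2022^1024 ≡ 1312^2 = 1721344 ≡ 483
1633 = 1024 + 512 + 64 + 32 + 1, so 2022^1633 ≡ 483·1312·1853·1908·2022 ≡ 1958 (mod 2557)
1633^2 = 2666689 ≡ 2295
1633^4 ≡ 2295^2 = 5267025 ≡ 2162
1633^8 ≡ 2162^2 = 4674244 ≡ 48
1633^16 ≡ 48^2 = 2304
1633^32 ≡ 2304^2 = 5308416 ≡ 84
1633^64 ≡ 84^2 = 7056 ≡ 1942
1633^128 ≡ 1942^2 = 3771364 ≡ 2346
1633^256 ≡ 2346^2 = 5503716 ≡ 1052
1633^512 ≡ 1052^2 = 1106704 ≡ 2080
1633^1024 ≡ 2080^2 = 4326400 ≡ 2513
1291 = 1024 + 256 + 8 + 2 + 1, so 1633^1291 ≡ 2513·1052·48·2295·1633 ≡ 1033 (mod 2557)
1958·1033 = 2022614 ≡ 27 (mod 2557)
27 ≡ 27 (mod 2557), so the signature is genuine.

yes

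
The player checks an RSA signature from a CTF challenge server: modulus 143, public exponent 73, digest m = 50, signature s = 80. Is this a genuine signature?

forged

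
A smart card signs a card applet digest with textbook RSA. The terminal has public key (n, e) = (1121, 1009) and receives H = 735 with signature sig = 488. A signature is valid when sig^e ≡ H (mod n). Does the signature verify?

sig^2 ≡ 488^2 = 238144 ≡ 492
sig^4 ≡ 492^2 = 242064 ≡ 1049
sig^8 ≡ 1049^2 = 1100401 ≡ 700
sig^16 ≡ 700^2 = 490000 ≡ 123
sig^32 ≡ 123^2 = 15129 ≡ 556
sig^64 ≡ 556^2 = 309136 ≡ 861
sig^128 ≡ 861^2 = 741321 ≡ 340
sig^256 ≡ 340^2 = 115600 ≡ 137
sig^512 ≡ 137^2 = 18769 ≡ 833
1009 = 512 + 256 + 128 + 64 + 32 + 16 + 1, so sig^1009 ≡ 833·137·340·861·556·123·488 ≡ 735 (mod 1121)
sig^1009 mod 1121 = 735 matches H.

verifies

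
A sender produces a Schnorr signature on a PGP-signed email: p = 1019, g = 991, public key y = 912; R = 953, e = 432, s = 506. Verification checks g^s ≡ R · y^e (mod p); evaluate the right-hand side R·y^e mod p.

855

912^2 = 831744 ≡ 240
912^4 ≡ 240^2 = 57600 ≡ 536
912^8 ≡ 536^2 = 287296 ≡ 957
912^16 ≡ 957^2 = 915849 ≡ 787
912^32 ≡ 787^2 = 619369 ≡ 836
912^64 ≡ 836^2 = 698896 ≡ 881
912^128 ≡ 881^2 = 776161 ≡ 702
912^256 ≡ 702^2 = 492804 ≡ 627
432 = 256 + 128 + 32 + 16, so 912^432 ≡ 627·702·836·787 ≡ 126 (mod 1019)
R · y^e ≡ 953·126 = 120078 ≡ 855 (mod 1019)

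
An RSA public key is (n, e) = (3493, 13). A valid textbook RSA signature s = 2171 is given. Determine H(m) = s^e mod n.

s^2 ≡ 2171^2 = 4713241 ≡ 1184
s^4 ≡ 1184^2 = 1401856 ≡ 1163
s^8 ≡ 1163^2 = 1352569 ≡ 778
13 = 8 + 4 + 1, so s^13 ≡ 778·1163·2171 ≡ 3263 (mod 3493)

3263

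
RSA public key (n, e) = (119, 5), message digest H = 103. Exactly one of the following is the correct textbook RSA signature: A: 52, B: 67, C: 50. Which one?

Candidate A: Squares mod 119: 52^1≡52, 52^2≡86, 52^4≡18; 5 = 4 + 1, so 52^5 ≡ 18·52 ≡ 103 (mod 119)
  → matches H = 103
Candidate B: Squares mod 119: 67^1≡67, 67^2≡86, 67^4≡18; 5 = 4 + 1, so 67^5 ≡ 18·67 ≡ 16 (mod 119)
Candidate C: Squares mod 119: 50^1≡50, 50^2≡1, 50^4≡1; 5 = 4 + 1, so 50^5 ≡ 1·50 ≡ 50 (mod 119)

A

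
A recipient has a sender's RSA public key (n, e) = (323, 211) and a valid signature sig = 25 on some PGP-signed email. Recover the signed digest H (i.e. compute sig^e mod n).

Squares mod 323: sig^1≡25, sig^2≡302, sig^4≡118, sig^8≡35, sig^16≡256, sig^32≡290, sig^64≡120, sig^128≡188
211 = 128 + 64 + 16 + 2 + 1, so sig^211 ≡ 188·120·256·302·25 ≡ 308 (mod 323)

308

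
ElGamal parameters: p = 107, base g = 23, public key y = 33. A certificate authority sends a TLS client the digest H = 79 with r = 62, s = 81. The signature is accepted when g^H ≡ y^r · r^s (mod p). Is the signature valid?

valid

Left side g^H mod p:
23^2 = 529 ≡ 101
23^4 ≡ 101^2 = 10201 ≡ 36
23^8 ≡ 36^2 = 1296 ≡ 12
23^16 ≡ 12^2 = 144 ≡ 37
23^32 ≡ 37^2 = 1369 ≡ 85
23^64 ≡ 85^2 = 7225 ≡ 56
79 = 64 + 8 + 4 + 2 + 1, so 23^79 ≡ 56·12·36·101·23 ≡ 11 (mod 107)
Right side y^r · r^s mod p:
33^2 = 1089 ≡ 19
33^4 ≡ 19^2 = 361 ≡ 40
33^8 ≡ 40^2 = 1600 ≡ 102
33^16 ≡ 102^2 = 10404 ≡ 25
33^32 ≡ 25^2 = 625 ≡ 90
62 = 32 + 16 + 8 + 4 + 2, so 33^62 ≡ 90·25·102·40·19 ≡ 49 (mod 107)
62^2 = 3844 ≡ 99
62^4 ≡ 99^2 = 9801 ≡ 64
62^8 ≡ 64^2 = 4096 ≡ 30
62^16 ≡ 30^2 = 900 ≡ 44
62^32 ≡ 44^2 = 1936 ≡ 10
62^64 ≡ 10^2 = 100
81 = 64 + 16 + 1, so 62^81 ≡ 100·44·62 ≡ 57 (mod 107)
49·57 = 2793 ≡ 11 (mod 107)
11 ≡ 11 (mod 107), so the signature is genuine.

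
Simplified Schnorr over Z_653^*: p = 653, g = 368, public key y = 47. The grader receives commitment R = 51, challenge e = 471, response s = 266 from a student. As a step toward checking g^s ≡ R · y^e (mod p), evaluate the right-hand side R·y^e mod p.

47^2 = 2209 ≡ 250
47^4 ≡ 250^2 = 62500 ≡ 465
47^8 ≡ 465^2 = 216225 ≡ 82
47^16 ≡ 82^2 = 6724 ≡ 194
47^32 ≡ 194^2 = 37636 ≡ 415
47^64 ≡ 415^2 = 172225 ≡ 486
47^128 ≡ 486^2 = 236196 ≡ 463
47^256 ≡ 463^2 = 214369 ≡ 185
471 = 256 + 128 + 64 + 16 + 4 + 2 + 1, so 47^471 ≡ 185·463·486·194·465·250·47 ≡ 642 (mod 653)
R · y^e ≡ 51·642 = 32742 ≡ 92 (mod 653)

92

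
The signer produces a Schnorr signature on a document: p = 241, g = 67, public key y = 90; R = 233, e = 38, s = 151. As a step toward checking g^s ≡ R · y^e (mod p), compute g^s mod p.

191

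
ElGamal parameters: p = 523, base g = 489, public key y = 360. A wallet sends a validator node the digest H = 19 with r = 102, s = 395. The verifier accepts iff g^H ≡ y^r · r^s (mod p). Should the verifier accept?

Left side g^H mod p:
489^2 = 239121 ≡ 110
489^4 ≡ 110^2 = 12100 ≡ 71
489^8 ≡ 71^2 = 5041 ≡ 334
489^16 ≡ 334^2 = 111556 ≡ 157
19 = 16 + 2 + 1, so 489^19 ≡ 157·110·489 ≡ 149 (mod 523)
Right side y^r · r^s mod p:
360^2 = 129600 ≡ 419
360^4 ≡ 419^2 = 175561 ≡ 356
360^8 ≡ 356^2 = 126736 ≡ 170
360^16 ≡ 170^2 = 28900 ≡ 135
360^32 ≡ 135^2 = 18225 ≡ 443
360^64 ≡ 443^2 = 196249 ≡ 124
102 = 64 + 32 + 4 + 2, so 360^102 ≡ 124·443·356·419 ≡ 284 (mod 523)
102^2 = 10404 ≡ 467
102^4 ≡ 467^2 = 218089 ≡ 521
102^8 ≡ 521^2 = 271441 ≡ 4
102^16 ≡ 4^2 = 16
102^32 ≡ 16^2 = 256
102^64 ≡ 256^2 = 65536 ≡ 161
102^128 ≡ 161^2 = 25921 ≡ 294
102^256 ≡ 294^2 = 86436 ≡ 141
395 = 256 + 128 + 8 + 2 + 1, so 102^395 ≡ 141·294·4·467·102 ≡ 502 (mod 523)
284·502 = 142568 ≡ 312 (mod 523)
149 ≠ 312, so verification fails.

reject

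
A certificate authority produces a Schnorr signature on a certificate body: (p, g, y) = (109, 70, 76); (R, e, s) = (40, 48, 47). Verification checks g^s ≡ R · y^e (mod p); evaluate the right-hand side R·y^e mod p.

76^2 = 5776 ≡ 108
76^4 ≡ 108^2 = 11664 ≡ 1
76^8 ≡ 1^2 = 1
76^16 ≡ 1^2 = 1
76^32 ≡ 1^2 = 1
48 = 32 + 16, so 76^48 ≡ 1·1 ≡ 1 (mod 109)
R · y^e ≡ 40·1 = 40 ≡ 40 (mod 109)

40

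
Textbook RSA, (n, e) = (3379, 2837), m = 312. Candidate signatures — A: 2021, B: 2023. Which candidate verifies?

B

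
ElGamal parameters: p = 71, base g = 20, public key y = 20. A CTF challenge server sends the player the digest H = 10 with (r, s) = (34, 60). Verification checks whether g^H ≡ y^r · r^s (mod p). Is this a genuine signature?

forged

Left side g^H mod p:
Squares mod 71: 20^1≡20, 20^2≡45, 20^4≡37, 20^8≡20
10 = 8 + 2, so 20^10 ≡ 20·45 ≡ 48 (mod 71)
Right side y^r · r^s mod p:
Squares mod 71: 20^1≡20, 20^2≡45, 20^4≡37, 20^8≡20, 20^16≡45, 20^32≡37
34 = 32 + 2, so 20^34 ≡ 37·45 ≡ 32 (mod 71)
Squares mod 71: 34^1≡34, 34^2≡20, 34^4≡45, 34^8≡37, 34^16≡20, 34^32≡45
60 = 32 + 16 + 8 + 4, so 34^60 ≡ 45·20·37·45 ≡ 45 (mod 71)
32·45 = 1440 ≡ 20 (mod 71)
48 ≠ 20, so verification fails.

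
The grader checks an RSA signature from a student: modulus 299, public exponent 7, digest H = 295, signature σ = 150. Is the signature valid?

invalid

σ^7 mod 299 = 292
The recovered value 292 does not match the digest 295.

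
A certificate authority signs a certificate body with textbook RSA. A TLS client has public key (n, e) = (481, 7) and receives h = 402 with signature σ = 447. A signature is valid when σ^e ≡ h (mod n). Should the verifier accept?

σ^2 ≡ 447^2 = 199809 ≡ 194
σ^4 ≡ 194^2 = 37636 ≡ 118
7 = 4 + 2 + 1, so σ^7 ≡ 118·194·447 ≡ 411 (mod 481)
The recovered value 411 does not match the digest 402.

reject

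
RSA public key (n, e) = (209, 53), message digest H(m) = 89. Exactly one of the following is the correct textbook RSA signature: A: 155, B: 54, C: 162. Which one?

Candidate A: Squares mod 209: 155^1≡155, 155^2≡199, 155^4≡100, 155^8≡177, 155^16≡188, 155^32≡23; 53 = 32 + 16 + 4 + 1, so 155^53 ≡ 23·188·100·155 ≡ 89 (mod 209)
  → matches H(m) = 89
Candidate B: Squares mod 209: 54^1≡54, 54^2≡199, 54^4≡100, 54^8≡177, 54^16≡188, 54^32≡23; 53 = 32 + 16 + 4 + 1, so 54^53 ≡ 23·188·100·54 ≡ 120 (mod 209)
Candidate C: Squares mod 209: 162^1≡162, 162^2≡119, 162^4≡158, 162^8≡93, 162^16≡80, 162^32≡130; 53 = 32 + 16 + 4 + 1, so 162^53 ≡ 130·80·158·162 ≡ 116 (mod 209)

A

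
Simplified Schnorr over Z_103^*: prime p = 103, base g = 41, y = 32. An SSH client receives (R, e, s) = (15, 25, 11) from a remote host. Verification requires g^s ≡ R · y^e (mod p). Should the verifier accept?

g^s mod p:
Squares mod 103: 41^1≡41, 41^2≡33, 41^4≡59, 41^8≡82
11 = 8 + 2 + 1, so 41^11 ≡ 82·33·41 ≡ 15 (mod 103)
R · y^e mod p:
Squares mod 103: 32^1≡32, 32^2≡97, 32^4≡36, 32^8≡60, 32^16≡98
25 = 16 + 8 + 1, so 32^25 ≡ 98·60·32 ≡ 82 (mod 103)
15·82 = 1230 ≡ 97 (mod 103)
15 ≠ 97; the check fails.

reject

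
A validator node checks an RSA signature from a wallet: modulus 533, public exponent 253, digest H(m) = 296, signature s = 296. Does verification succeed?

s^2 ≡ 296^2 = 87616 ≡ 204
s^4 ≡ 204^2 = 41616 ≡ 42
s^8 ≡ 42^2 = 1764 ≡ 165
s^16 ≡ 165^2 = 27225 ≡ 42
s^32 ≡ 42^2 = 1764 ≡ 165
s^64 ≡ 165^2 = 27225 ≡ 42
s^128 ≡ 42^2 = 1764 ≡ 165
253 = 128 + 64 + 32 + 16 + 8 + 4 + 1, so s^253 ≡ 165·42·165·42·165·42·296 ≡ 296 (mod 533)
Since 296 equals the digest 296, verification succeeds.

passes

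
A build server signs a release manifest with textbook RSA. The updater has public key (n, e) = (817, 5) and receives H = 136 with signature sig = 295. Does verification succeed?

passes

Squares mod 817: sig^1≡295, sig^2≡423, sig^4≡6
5 = 4 + 1, so sig^5 ≡ 6·295 ≡ 136 (mod 817)
136 = H, so the signature checks out.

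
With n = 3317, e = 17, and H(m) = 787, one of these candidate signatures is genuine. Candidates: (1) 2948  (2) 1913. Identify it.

Candidate 1: 2948^17 mod 3317 = 1572
Candidate 2: 1913^17 mod 3317 = 787
  → matches H(m) = 787

2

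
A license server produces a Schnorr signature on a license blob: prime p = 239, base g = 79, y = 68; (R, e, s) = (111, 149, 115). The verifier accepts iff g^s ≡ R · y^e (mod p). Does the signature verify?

verifies

g^s mod p:
79^115 mod 239 = 219
R · y^e mod p:
68^149 mod 239 = 157
111·157 = 17427 ≡ 219 (mod 239)
219 ≡ 219 (mod 239); signature holds.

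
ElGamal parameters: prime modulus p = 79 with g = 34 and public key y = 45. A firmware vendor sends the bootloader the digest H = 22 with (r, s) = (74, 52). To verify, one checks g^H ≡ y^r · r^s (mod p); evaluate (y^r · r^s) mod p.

Squares mod 79: 45^1≡45, 45^2≡50, 45^4≡51, 45^8≡73, 45^16≡36, 45^32≡32, 45^64≡76
74 = 64 + 8 + 2, so 45^74 ≡ 76·73·50 ≡ 31 (mod 79)
Squares mod 79: 74^1≡74, 74^2≡25, 74^4≡72, 74^8≡49, 74^16≡31, 74^32≡13
52 = 32 + 16 + 4, so 74^52 ≡ 13·31·72 ≡ 23 (mod 79)
y^r · r^s ≡ 31·23 = 713 ≡ 2 (mod 79)

2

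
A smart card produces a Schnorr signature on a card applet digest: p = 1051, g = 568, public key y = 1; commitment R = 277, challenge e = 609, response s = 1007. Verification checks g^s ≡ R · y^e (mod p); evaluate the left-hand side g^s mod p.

277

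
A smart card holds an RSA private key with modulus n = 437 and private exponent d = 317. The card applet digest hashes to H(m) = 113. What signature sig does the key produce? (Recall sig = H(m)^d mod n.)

(H(m))^2 ≡ 113^2 = 12769 ≡ 96
(H(m))^4 ≡ 96^2 = 9216 ≡ 39
(H(m))^8 ≡ 39^2 = 1521 ≡ 210
(H(m))^16 ≡ 210^2 = 44100 ≡ 400
(H(m))^32 ≡ 400^2 = 160000 ≡ 58
(H(m))^64 ≡ 58^2 = 3364 ≡ 305
(H(m))^128 ≡ 305^2 = 93025 ≡ 381
(H(m))^256 ≡ 381^2 = 145161 ≡ 77
317 = 256 + 32 + 16 + 8 + 4 + 1, so (H(m))^317 ≡ 77·58·400·210·39·113 ≡ 132 (mod 437)

132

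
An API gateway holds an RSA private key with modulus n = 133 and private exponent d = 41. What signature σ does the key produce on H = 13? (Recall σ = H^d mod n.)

H^2 ≡ 13^2 = 169 ≡ 36
H^4 ≡ 36^2 = 1296 ≡ 99
H^8 ≡ 99^2 = 9801 ≡ 92
H^16 ≡ 92^2 = 8464 ≡ 85
H^32 ≡ 85^2 = 7225 ≡ 43
41 = 32 + 8 + 1, so H^41 ≡ 43·92·13 ≡ 90 (mod 133)

90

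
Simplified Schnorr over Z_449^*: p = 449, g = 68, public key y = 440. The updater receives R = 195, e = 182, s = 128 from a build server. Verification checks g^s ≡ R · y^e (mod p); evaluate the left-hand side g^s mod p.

68^2 = 4624 ≡ 134
68^4 ≡ 134^2 = 17956 ≡ 445
68^8 ≡ 445^2 = 198025 ≡ 16
68^16 ≡ 16^2 = 256
68^32 ≡ 256^2 = 65536 ≡ 431
68^64 ≡ 431^2 = 185761 ≡ 324
68^128 ≡ 324^2 = 104976 ≡ 359

359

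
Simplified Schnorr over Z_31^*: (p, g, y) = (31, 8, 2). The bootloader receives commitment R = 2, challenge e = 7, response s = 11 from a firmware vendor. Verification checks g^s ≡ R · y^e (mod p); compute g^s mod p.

8

Squares mod 31: 8^1≡8, 8^2≡2, 8^4≡4, 8^8≡16
11 = 8 + 2 + 1, so 8^11 ≡ 16·2·8 ≡ 8 (mod 31)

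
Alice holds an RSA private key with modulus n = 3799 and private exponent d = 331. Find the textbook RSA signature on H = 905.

H^2 ≡ 905^2 = 819025 ≡ 2240
H^4 ≡ 2240^2 = 5017600 ≡ 2920
H^8 ≡ 2920^2 = 8526400 ≡ 1444
H^16 ≡ 1444^2 = 2085136 ≡ 3284
H^32 ≡ 3284^2 = 10784656 ≡ 3094
H^64 ≡ 3094^2 = 9572836 ≡ 3155
H^128 ≡ 3155^2 = 9954025 ≡ 645
H^256 ≡ 645^2 = 416025 ≡ 1934
331 = 256 + 64 + 8 + 2 + 1, so H^331 ≡ 1934·3155·1444·2240·905 ≡ 1733 (mod 3799)

1733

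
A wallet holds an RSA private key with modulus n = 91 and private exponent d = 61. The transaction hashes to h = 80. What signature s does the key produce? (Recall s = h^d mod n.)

80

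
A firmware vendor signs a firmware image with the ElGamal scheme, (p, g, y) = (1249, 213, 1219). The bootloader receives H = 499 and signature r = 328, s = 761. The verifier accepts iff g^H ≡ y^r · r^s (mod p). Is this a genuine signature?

Left side g^H mod p:
213^499 mod 1249 = 21
Right side y^r · r^s mod p:
1219^328 mod 1249 = 146
328^761 mod 1249 = 127
146·127 = 18542 ≡ 1056 (mod 1249)
21 ≠ 1056, so verification fails.

forged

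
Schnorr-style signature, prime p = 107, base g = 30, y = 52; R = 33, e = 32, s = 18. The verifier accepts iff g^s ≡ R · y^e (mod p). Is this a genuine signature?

forged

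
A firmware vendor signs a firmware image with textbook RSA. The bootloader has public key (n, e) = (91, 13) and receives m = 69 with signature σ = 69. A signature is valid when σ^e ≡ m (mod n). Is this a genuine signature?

genuine

σ^2 ≡ 69^2 = 4761 ≡ 29
σ^4 ≡ 29^2 = 841 ≡ 22
σ^8 ≡ 22^2 = 484 ≡ 29
13 = 8 + 4 + 1, so σ^13 ≡ 29·22·69 ≡ 69 (mod 91)
σ^13 mod 91 = 69 matches m.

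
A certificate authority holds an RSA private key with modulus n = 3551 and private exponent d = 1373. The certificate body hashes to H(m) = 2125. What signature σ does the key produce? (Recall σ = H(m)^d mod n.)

398

(H(m))^2 ≡ 2125^2 = 4515625 ≡ 2304
(H(m))^4 ≡ 2304^2 = 5308416 ≡ 3222
(H(m))^8 ≡ 3222^2 = 10381284 ≡ 1711
(H(m))^16 ≡ 1711^2 = 2927521 ≡ 1497
(H(m))^32 ≡ 1497^2 = 2241009 ≡ 328
(H(m))^64 ≡ 328^2 = 107584 ≡ 1054
(H(m))^128 ≡ 1054^2 = 1110916 ≡ 3004
(H(m))^256 ≡ 3004^2 = 9024016 ≡ 925
(H(m))^512 ≡ 925^2 = 855625 ≡ 3385
(H(m))^1024 ≡ 3385^2 = 11458225 ≡ 2699
1373 = 1024 + 256 + 64 + 16 + 8 + 4 + 1, so (H(m))^1373 ≡ 2699·925·1054·1497·1711·3222·2125 ≡ 398 (mod 3551)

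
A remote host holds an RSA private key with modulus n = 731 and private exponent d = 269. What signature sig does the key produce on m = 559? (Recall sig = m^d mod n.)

172

m^269 mod 731 = 172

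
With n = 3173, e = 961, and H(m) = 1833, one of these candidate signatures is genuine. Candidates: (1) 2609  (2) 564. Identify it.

Candidate 1: 2609^2 = 6806881 ≡ 796; 2609^4 ≡ 796^2 = 633616 ≡ 2189; 2609^8 ≡ 2189^2 = 4791721 ≡ 491; 2609^16 ≡ 491^2 = 241081 ≡ 3106; 2609^32 ≡ 3106^2 = 9647236 ≡ 1316; 2609^64 ≡ 1316^2 = 1731856 ≡ 2571; 2609^128 ≡ 2571^2 = 6610041 ≡ 682; 2609^256 ≡ 682^2 = 465124 ≡ 1866; 2609^512 ≡ 1866^2 = 3481956 ≡ 1175; 961 = 512 + 256 + 128 + 64 + 1, so 2609^961 ≡ 1175·1866·682·2571·2609 ≡ 1833 (mod 3173)
  → matches H(m) = 1833
Candidate 2: 564^2 = 318096 ≡ 796; 564^4 ≡ 796^2 = 633616 ≡ 2189; 564^8 ≡ 2189^2 = 4791721 ≡ 491; 564^16 ≡ 491^2 = 241081 ≡ 3106; 564^32 ≡ 3106^2 = 9647236 ≡ 1316; 564^64 ≡ 1316^2 = 1731856 ≡ 2571; 564^128 ≡ 2571^2 = 6610041 ≡ 682; 564^256 ≡ 682^2 = 465124 ≡ 1866; 564^512 ≡ 1866^2 = 3481956 ≡ 1175; 961 = 512 + 256 + 128 + 64 + 1, so 564^961 ≡ 1175·1866·682·2571·564 ≡ 1340 (mod 3173)

1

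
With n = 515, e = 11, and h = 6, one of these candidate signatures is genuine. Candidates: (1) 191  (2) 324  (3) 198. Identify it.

1

Candidate 1: 191^11 mod 515 = 6
  → matches h = 6
Candidate 2: 324^11 mod 515 = 509
Candidate 3: 198^11 mod 515 = 492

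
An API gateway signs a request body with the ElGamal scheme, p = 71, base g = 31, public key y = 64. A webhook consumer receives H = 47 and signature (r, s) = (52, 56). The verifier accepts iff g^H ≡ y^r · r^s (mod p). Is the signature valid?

Left side g^H mod p:
31^47 mod 71 = 21
Right side y^r · r^s mod p:
64^52 mod 71 = 9
52^56 mod 71 = 25
9·25 = 225 ≡ 12 (mod 71)
21 ≠ 12, so verification fails.

invalid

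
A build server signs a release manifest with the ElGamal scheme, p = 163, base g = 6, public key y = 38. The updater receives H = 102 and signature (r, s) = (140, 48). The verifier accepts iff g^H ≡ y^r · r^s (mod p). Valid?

Left side g^H mod p:
Squares mod 163: 6^1≡6, 6^2≡36, 6^4≡155, 6^8≡64, 6^16≡21, 6^32≡115, 6^64≡22
102 = 64 + 32 + 4 + 2, so 6^102 ≡ 22·115·155·36 ≡ 133 (mod 163)
Right side y^r · r^s mod p:
Squares mod 163: 38^1≡38, 38^2≡140, 38^4≡40, 38^8≡133, 38^16≡85, 38^32≡53, 38^64≡38, 38^128≡140
140 = 128 + 8 + 4, so 38^140 ≡ 140·133·40 ≡ 53 (mod 163)
Squares mod 163: 140^1≡140, 140^2≡40, 140^4≡133, 140^8≡85, 140^16≡53, 140^32≡38
48 = 32 + 16, so 140^48 ≡ 38·53 ≡ 58 (mod 163)
53·58 = 3074 ≡ 140 (mod 163)
133 ≠ 140, so verification fails.

no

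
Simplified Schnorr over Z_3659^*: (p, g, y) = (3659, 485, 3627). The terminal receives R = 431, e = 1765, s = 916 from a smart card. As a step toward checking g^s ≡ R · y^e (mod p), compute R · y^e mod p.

3627^2 = 13155129 ≡ 1024
3627^4 ≡ 1024^2 = 1048576 ≡ 2102
3627^8 ≡ 2102^2 = 4418404 ≡ 1991
3627^16 ≡ 1991^2 = 3964081 ≡ 1384
3627^32 ≡ 1384^2 = 1915456 ≡ 1799
3627^64 ≡ 1799^2 = 3236401 ≡ 1845
3627^128 ≡ 1845^2 = 3404025 ≡ 1155
3627^256 ≡ 1155^2 = 1334025 ≡ 2149
3627^512 ≡ 2149^2 = 4618201 ≡ 543
3627^1024 ≡ 543^2 = 294849 ≡ 2129
1765 = 1024 + 512 + 128 + 64 + 32 + 4 + 1, so 3627^1765 ≡ 2129·543·1155·1845·1799·2102·3627 ≡ 3423 (mod 3659)
R · y^e ≡ 431·3423 = 1475313 ≡ 736 (mod 3659)

736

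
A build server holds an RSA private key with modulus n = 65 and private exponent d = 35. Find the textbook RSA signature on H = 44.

34

Squares mod 65: H^1≡44, H^2≡51, H^4≡1, H^8≡1, H^16≡1, H^32≡1
35 = 32 + 2 + 1, so H^35 ≡ 1·51·44 ≡ 34 (mod 65)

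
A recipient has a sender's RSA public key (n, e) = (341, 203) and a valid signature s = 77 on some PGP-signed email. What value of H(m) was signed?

275

s^2 ≡ 77^2 = 5929 ≡ 132
s^4 ≡ 132^2 = 17424 ≡ 33
s^8 ≡ 33^2 = 1089 ≡ 66
s^16 ≡ 66^2 = 4356 ≡ 264
s^32 ≡ 264^2 = 69696 ≡ 132
s^64 ≡ 132^2 = 17424 ≡ 33
s^128 ≡ 33^2 = 1089 ≡ 66
203 = 128 + 64 + 8 + 2 + 1, so s^203 ≡ 66·33·66·132·77 ≡ 275 (mod 341)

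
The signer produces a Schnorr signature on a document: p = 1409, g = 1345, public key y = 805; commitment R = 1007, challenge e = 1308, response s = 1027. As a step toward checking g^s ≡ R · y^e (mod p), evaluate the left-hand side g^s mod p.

1345^2 = 1809025 ≡ 1278
1345^4 ≡ 1278^2 = 1633284 ≡ 253
1345^8 ≡ 253^2 = 64009 ≡ 604
1345^16 ≡ 604^2 = 364816 ≡ 1294
1345^32 ≡ 1294^2 = 1674436 ≡ 544
1345^64 ≡ 544^2 = 295936 ≡ 46
1345^128 ≡ 46^2 = 2116 ≡ 707
1345^256 ≡ 707^2 = 499849 ≡ 1063
1345^512 ≡ 1063^2 = 1129969 ≡ 1360
1345^1024 ≡ 1360^2 = 1849600 ≡ 992
1027 = 1024 + 2 + 1, so 1345^1027 ≡ 992·1278·1345 ≡ 1010 (mod 1409)

1010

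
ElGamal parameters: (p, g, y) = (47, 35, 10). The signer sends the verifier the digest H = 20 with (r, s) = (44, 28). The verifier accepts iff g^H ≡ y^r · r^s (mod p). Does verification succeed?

passes

Left side g^H mod p:
Squares mod 47: 35^1≡35, 35^2≡3, 35^4≡9, 35^8≡34, 35^16≡28
20 = 16 + 4, so 35^20 ≡ 28·9 ≡ 17 (mod 47)
Right side y^r · r^s mod p:
Squares mod 47: 10^1≡10, 10^2≡6, 10^4≡36, 10^8≡27, 10^16≡24, 10^32≡12
44 = 32 + 8 + 4, so 10^44 ≡ 12·27·36 ≡ 8 (mod 47)
Squares mod 47: 44^1≡44, 44^2≡9, 44^4≡34, 44^8≡28, 44^16≡32
28 = 16 + 8 + 4, so 44^28 ≡ 32·28·34 ≡ 8 (mod 47)
8·8 = 64 ≡ 17 (mod 47)
17 ≡ 17 (mod 47), so the signature is genuine.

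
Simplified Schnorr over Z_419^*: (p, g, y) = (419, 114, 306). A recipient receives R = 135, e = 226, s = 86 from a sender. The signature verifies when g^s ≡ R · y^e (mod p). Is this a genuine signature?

genuine

g^s mod p:
114^2 = 12996 ≡ 7
114^4 ≡ 7^2 = 49
114^8 ≡ 49^2 = 2401 ≡ 306
114^16 ≡ 306^2 = 93636 ≡ 199
114^32 ≡ 199^2 = 39601 ≡ 215
114^64 ≡ 215^2 = 46225 ≡ 135
86 = 64 + 16 + 4 + 2, so 114^86 ≡ 135·199·49·7 ≡ 47 (mod 419)
R · y^e mod p:
306^2 = 93636 ≡ 199
306^4 ≡ 199^2 = 39601 ≡ 215
306^8 ≡ 215^2 = 46225 ≡ 135
306^16 ≡ 135^2 = 18225 ≡ 208
306^32 ≡ 208^2 = 43264 ≡ 107
306^64 ≡ 107^2 = 11449 ≡ 136
306^128 ≡ 136^2 = 18496 ≡ 60
226 = 128 + 64 + 32 + 2, so 306^226 ≡ 60·136·107·199 ≡ 379 (mod 419)
135·379 = 51165 ≡ 47 (mod 419)
47 ≡ 47 (mod 419); signature holds.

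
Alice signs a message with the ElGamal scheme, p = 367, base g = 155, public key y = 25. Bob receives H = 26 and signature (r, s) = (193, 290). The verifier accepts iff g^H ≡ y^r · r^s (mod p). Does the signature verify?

verifies

Left side g^H mod p:
Squares mod 367: 155^1≡155, 155^2≡170, 155^4≡274, 155^8≡208, 155^16≡325
26 = 16 + 8 + 2, so 155^26 ≡ 325·208·170 ≡ 129 (mod 367)
Right side y^r · r^s mod p:
Squares mod 367: 25^1≡25, 25^2≡258, 25^4≡137, 25^8≡52, 25^16≡135, 25^32≡242, 25^64≡211, 25^128≡114
193 = 128 + 64 + 1, so 25^193 ≡ 114·211·25 ≡ 204 (mod 367)
Squares mod 367: 193^1≡193, 193^2≡182, 193^4≡94, 193^8≡28, 193^16≡50, 193^32≡298, 193^64≡357, 193^128≡100, 193^256≡91
290 = 256 + 32 + 2, so 193^290 ≡ 91·298·182 ≡ 60 (mod 367)
204·60 = 12240 ≡ 129 (mod 367)
129 ≡ 129 (mod 367), so the signature is genuine.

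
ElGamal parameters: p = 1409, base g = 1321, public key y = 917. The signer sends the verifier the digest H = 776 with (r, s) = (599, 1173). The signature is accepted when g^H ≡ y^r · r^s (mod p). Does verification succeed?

Left side g^H mod p:
Squares mod 1409: 1321^1≡1321, 1321^2≡699, 1321^4≡1087, 1321^8≡827, 1321^16≡564, 1321^32≡1071, 1321^64≡115, 1321^128≡544, 1321^256≡46, 1321^512≡707
776 = 512 + 256 + 8, so 1321^776 ≡ 707·46·827 ≡ 702 (mod 1409)
Right side y^r · r^s mod p:
Squares mod 1409: 917^1≡917, 917^2≡1125, 917^4≡343, 917^8≡702, 917^16≡1063, 917^32≡1360, 917^64≡992, 917^128≡582, 917^256≡564, 917^512≡1071
599 = 512 + 64 + 16 + 4 + 2 + 1, so 917^599 ≡ 1071·992·1063·343·1125·917 ≡ 784 (mod 1409)
Squares mod 1409: 599^1≡599, 599^2≡915, 599^4≡279, 599^8≡346, 599^16≡1360, 599^32≡992, 599^64≡582, 599^128≡564, 599^256≡1071, 599^512≡115, 599^1024≡544
1173 = 1024 + 128 + 16 + 4 + 1, so 599^1173 ≡ 544·564·1360·279·599 ≡ 62 (mod 1409)
784·62 = 48608 ≡ 702 (mod 1409)
702 ≡ 702 (mod 1409), so the signature is genuine.

passes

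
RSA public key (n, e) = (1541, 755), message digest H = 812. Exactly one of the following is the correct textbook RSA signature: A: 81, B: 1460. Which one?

B

Candidate A: 81^2 = 6561 ≡ 397; 81^4 ≡ 397^2 = 157609 ≡ 427; 81^8 ≡ 427^2 = 182329 ≡ 491; 81^16 ≡ 491^2 = 241081 ≡ 685; 81^32 ≡ 685^2 = 469225 ≡ 761; 81^64 ≡ 761^2 = 579121 ≡ 1246; 81^128 ≡ 1246^2 = 1552516 ≡ 729; 81^256 ≡ 729^2 = 531441 ≡ 1337; 81^512 ≡ 1337^2 = 1787569 ≡ 9; 755 = 512 + 128 + 64 + 32 + 16 + 2 + 1, so 81^755 ≡ 9·729·1246·761·685·397·81 ≡ 729 (mod 1541)
Candidate B: 1460^2 = 2131600 ≡ 397; 1460^4 ≡ 397^2 = 157609 ≡ 427; 1460^8 ≡ 427^2 = 182329 ≡ 491; 1460^16 ≡ 491^2 = 241081 ≡ 685; 1460^32 ≡ 685^2 = 469225 ≡ 761; 1460^64 ≡ 761^2 = 579121 ≡ 1246; 1460^128 ≡ 1246^2 = 1552516 ≡ 729; 1460^256 ≡ 729^2 = 531441 ≡ 1337; 1460^512 ≡ 1337^2 = 1787569 ≡ 9; 755 = 512 + 128 + 64 + 32 + 16 + 2 + 1, so 1460^755 ≡ 9·729·1246·761·685·397·1460 ≡ 812 (mod 1541)
  → matches H = 812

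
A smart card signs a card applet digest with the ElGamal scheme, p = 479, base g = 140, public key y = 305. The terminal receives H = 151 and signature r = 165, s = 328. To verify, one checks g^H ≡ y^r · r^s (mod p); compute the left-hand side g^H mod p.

330

140^2 = 19600 ≡ 440
140^4 ≡ 440^2 = 193600 ≡ 84
140^8 ≡ 84^2 = 7056 ≡ 350
140^16 ≡ 350^2 = 122500 ≡ 355
140^32 ≡ 355^2 = 126025 ≡ 48
140^64 ≡ 48^2 = 2304 ≡ 388
140^128 ≡ 388^2 = 150544 ≡ 138
151 = 128 + 16 + 4 + 2 + 1, so 140^151 ≡ 138·355·84·440·140 ≡ 330 (mod 479)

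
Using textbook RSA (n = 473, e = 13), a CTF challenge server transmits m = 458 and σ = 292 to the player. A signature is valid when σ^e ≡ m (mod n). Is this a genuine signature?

σ^2 ≡ 292^2 = 85264 ≡ 124
σ^4 ≡ 124^2 = 15376 ≡ 240
σ^8 ≡ 240^2 = 57600 ≡ 367
13 = 8 + 4 + 1, so σ^13 ≡ 367·240·292 ≡ 458 (mod 473)
Since 458 equals the digest 458, verification succeeds.

genuine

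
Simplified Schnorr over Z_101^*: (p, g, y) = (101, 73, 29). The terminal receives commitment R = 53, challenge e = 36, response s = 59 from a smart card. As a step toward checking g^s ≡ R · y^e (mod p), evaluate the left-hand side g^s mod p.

51

Squares mod 101: 73^1≡73, 73^2≡77, 73^4≡71, 73^8≡92, 73^16≡81, 73^32≡97
59 = 32 + 16 + 8 + 2 + 1, so 73^59 ≡ 97·81·92·77·73 ≡ 51 (mod 101)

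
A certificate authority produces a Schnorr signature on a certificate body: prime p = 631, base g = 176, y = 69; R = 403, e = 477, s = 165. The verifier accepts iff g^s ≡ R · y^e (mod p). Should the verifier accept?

reject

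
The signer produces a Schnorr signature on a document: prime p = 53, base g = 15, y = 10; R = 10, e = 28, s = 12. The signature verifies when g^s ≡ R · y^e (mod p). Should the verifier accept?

g^s mod p:
Squares mod 53: 15^1≡15, 15^2≡13, 15^4≡10, 15^8≡47
12 = 8 + 4, so 15^12 ≡ 47·10 ≡ 46 (mod 53)
R · y^e mod p:
Squares mod 53: 10^1≡10, 10^2≡47, 10^4≡36, 10^8≡24, 10^16≡46
28 = 16 + 8 + 4, so 10^28 ≡ 46·24·36 ≡ 47 (mod 53)
10·47 = 470 ≡ 46 (mod 53)
46 ≡ 46 (mod 53); signature holds.

accept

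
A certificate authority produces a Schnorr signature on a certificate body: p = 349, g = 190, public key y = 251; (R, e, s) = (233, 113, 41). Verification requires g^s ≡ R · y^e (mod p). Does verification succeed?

g^s mod p:
Squares mod 349: 190^1≡190, 190^2≡153, 190^4≡26, 190^8≡327, 190^16≡135, 190^32≡77
41 = 32 + 8 + 1, so 190^41 ≡ 77·327·190 ≡ 267 (mod 349)
R · y^e mod p:
Squares mod 349: 251^1≡251, 251^2≡181, 251^4≡304, 251^8≡280, 251^16≡224, 251^32≡269, 251^64≡118
113 = 64 + 32 + 16 + 1, so 251^113 ≡ 118·269·224·251 ≡ 103 (mod 349)
233·103 = 23999 ≡ 267 (mod 349)
267 ≡ 267 (mod 349); signature holds.

passes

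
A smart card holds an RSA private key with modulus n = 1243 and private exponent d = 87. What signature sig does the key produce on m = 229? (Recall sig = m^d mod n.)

631

m^2 ≡ 229^2 = 52441 ≡ 235
m^4 ≡ 235^2 = 55225 ≡ 533
m^8 ≡ 533^2 = 284089 ≡ 685
m^16 ≡ 685^2 = 469225 ≡ 614
m^32 ≡ 614^2 = 376996 ≡ 367
m^64 ≡ 367^2 = 134689 ≡ 445
87 = 64 + 16 + 4 + 2 + 1, so m^87 ≡ 445·614·533·235·229 ≡ 631 (mod 1243)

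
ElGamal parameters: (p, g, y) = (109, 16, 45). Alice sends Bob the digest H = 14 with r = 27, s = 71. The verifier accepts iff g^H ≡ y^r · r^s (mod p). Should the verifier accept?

Left side g^H mod p:
Squares mod 109: 16^1≡16, 16^2≡38, 16^4≡27, 16^8≡75
14 = 8 + 4 + 2, so 16^14 ≡ 75·27·38 ≡ 105 (mod 109)
Right side y^r · r^s mod p:
Squares mod 109: 45^1≡45, 45^2≡63, 45^4≡45, 45^8≡63, 45^16≡45
27 = 16 + 8 + 2 + 1, so 45^27 ≡ 45·63·63·45 ≡ 1 (mod 109)
Squares mod 109: 27^1≡27, 27^2≡75, 27^4≡66, 27^8≡105, 27^16≡16, 27^32≡38, 27^64≡27
71 = 64 + 4 + 2 + 1, so 27^71 ≡ 27·66·75·27 ≡ 105 (mod 109)
1·105 = 105 ≡ 105 (mod 109)
105 ≡ 105 (mod 109), so the signature is genuine.

accept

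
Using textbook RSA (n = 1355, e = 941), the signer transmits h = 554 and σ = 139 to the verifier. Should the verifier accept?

reject

σ^2 ≡ 139^2 = 19321 ≡ 351
σ^4 ≡ 351^2 = 123201 ≡ 1251
σ^8 ≡ 1251^2 = 1565001 ≡ 1331
σ^16 ≡ 1331^2 = 1771561 ≡ 576
σ^32 ≡ 576^2 = 331776 ≡ 1156
σ^64 ≡ 1156^2 = 1336336 ≡ 306
σ^128 ≡ 306^2 = 93636 ≡ 141
σ^256 ≡ 141^2 = 19881 ≡ 911
σ^512 ≡ 911^2 = 829921 ≡ 661
941 = 512 + 256 + 128 + 32 + 8 + 4 + 1, so σ^941 ≡ 661·911·141·1156·1331·1251·139 ≡ 1269 (mod 1355)
The recovered value 1269 does not match the digest 554.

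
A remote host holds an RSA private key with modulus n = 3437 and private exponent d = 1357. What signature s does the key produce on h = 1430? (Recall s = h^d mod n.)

h^1357 mod 3437 = 2767

2767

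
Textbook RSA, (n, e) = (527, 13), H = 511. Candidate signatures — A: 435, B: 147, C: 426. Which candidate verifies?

Candidate A: 435^13 mod 527 = 249
Candidate B: 147^13 mod 527 = 449
Candidate C: 426^13 mod 527 = 511
  → matches H = 511

C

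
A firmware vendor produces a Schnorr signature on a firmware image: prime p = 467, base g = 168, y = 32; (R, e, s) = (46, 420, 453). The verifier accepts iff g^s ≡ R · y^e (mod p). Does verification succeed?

passes

g^s mod p:
168^2 = 28224 ≡ 204
168^4 ≡ 204^2 = 41616 ≡ 53
168^8 ≡ 53^2 = 2809 ≡ 7
168^16 ≡ 7^2 = 49
168^32 ≡ 49^2 = 2401 ≡ 66
168^64 ≡ 66^2 = 4356 ≡ 153
168^128 ≡ 153^2 = 23409 ≡ 59
168^256 ≡ 59^2 = 3481 ≡ 212
453 = 256 + 128 + 64 + 4 + 1, so 168^453 ≡ 212·59·153·53·168 ≡ 99 (mod 467)
R · y^e mod p:
32^2 = 1024 ≡ 90
32^4 ≡ 90^2 = 8100 ≡ 161
32^8 ≡ 161^2 = 25921 ≡ 236
32^16 ≡ 236^2 = 55696 ≡ 123
32^32 ≡ 123^2 = 15129 ≡ 185
32^64 ≡ 185^2 = 34225 ≡ 134
32^128 ≡ 134^2 = 17956 ≡ 210
32^256 ≡ 210^2 = 44100 ≡ 202
420 = 256 + 128 + 32 + 4, so 32^420 ≡ 202·210·185·161 ≡ 459 (mod 467)
46·459 = 21114 ≡ 99 (mod 467)
99 ≡ 99 (mod 467); signature holds.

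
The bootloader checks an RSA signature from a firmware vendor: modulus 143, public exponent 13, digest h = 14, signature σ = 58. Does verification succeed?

σ^2 ≡ 58^2 = 3364 ≡ 75
σ^4 ≡ 75^2 = 5625 ≡ 48
σ^8 ≡ 48^2 = 2304 ≡ 16
13 = 8 + 4 + 1, so σ^13 ≡ 16·48·58 ≡ 71 (mod 143)
71 ≠ 14, so verification fails.

fails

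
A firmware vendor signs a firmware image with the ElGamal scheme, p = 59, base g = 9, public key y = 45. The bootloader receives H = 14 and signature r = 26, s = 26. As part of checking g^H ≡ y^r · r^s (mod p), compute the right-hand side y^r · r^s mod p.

20

45^26 mod 59 = 57
26^26 mod 59 = 49
y^r · r^s ≡ 57·49 = 2793 ≡ 20 (mod 59)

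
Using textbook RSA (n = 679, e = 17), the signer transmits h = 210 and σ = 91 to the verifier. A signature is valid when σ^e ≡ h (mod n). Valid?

σ^17 mod 679 = 469
The recovered value 469 does not match the digest 210.

no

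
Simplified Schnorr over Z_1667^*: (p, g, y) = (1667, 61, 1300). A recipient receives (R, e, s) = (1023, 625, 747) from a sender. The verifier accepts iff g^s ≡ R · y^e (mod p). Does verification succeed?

passes

g^s mod p:
61^2 = 3721 ≡ 387
61^4 ≡ 387^2 = 149769 ≡ 1406
61^8 ≡ 1406^2 = 1976836 ≡ 1441
61^16 ≡ 1441^2 = 2076481 ≡ 1066
61^32 ≡ 1066^2 = 1136356 ≡ 1129
61^64 ≡ 1129^2 = 1274641 ≡ 1053
61^128 ≡ 1053^2 = 1108809 ≡ 254
61^256 ≡ 254^2 = 64516 ≡ 1170
61^512 ≡ 1170^2 = 1368900 ≡ 293
747 = 512 + 128 + 64 + 32 + 8 + 2 + 1, so 61^747 ≡ 293·254·1053·1129·1441·387·61 ≡ 1451 (mod 1667)
R · y^e mod p:
1300^2 = 1690000 ≡ 1329
1300^4 ≡ 1329^2 = 1766241 ≡ 888
1300^8 ≡ 888^2 = 788544 ≡ 53
1300^16 ≡ 53^2 = 2809 ≡ 1142
1300^32 ≡ 1142^2 = 1304164 ≡ 570
1300^64 ≡ 570^2 = 324900 ≡ 1502
1300^128 ≡ 1502^2 = 2256004 ≡ 553
1300^256 ≡ 553^2 = 305809 ≡ 748
1300^512 ≡ 748^2 = 559504 ≡ 1059
625 = 512 + 64 + 32 + 16 + 1, so 1300^625 ≡ 1059·1502·570·1142·1300 ≡ 166 (mod 1667)
1023·166 = 169818 ≡ 1451 (mod 1667)
1451 ≡ 1451 (mod 1667); signature holds.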